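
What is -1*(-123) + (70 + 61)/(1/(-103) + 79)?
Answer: 1014221/8136 ≈ 124.66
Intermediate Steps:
-1*(-123) + (70 + 61)/(1/(-103) + 79) = 123 + 131/(-1/103 + 79) = 123 + 131/(8136/103) = 123 + 131*(103/8136) = 123 + 13493/8136 = 1014221/8136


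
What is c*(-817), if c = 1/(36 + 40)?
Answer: -43/4 ≈ -10.750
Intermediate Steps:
c = 1/76 ≈ 0.013158
c*(-817) = (1/76)*(-817) = -43/4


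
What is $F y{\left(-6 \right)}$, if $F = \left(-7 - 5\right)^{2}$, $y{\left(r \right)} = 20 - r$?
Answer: $3744$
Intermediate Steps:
$F = 144$ ($F = \left(-12\right)^{2} = 144$)
$F y{\left(-6 \right)} = 144 \left(20 - -6\right) = 144 \left(20 + 6\right) = 144 \cdot 26 = 3744$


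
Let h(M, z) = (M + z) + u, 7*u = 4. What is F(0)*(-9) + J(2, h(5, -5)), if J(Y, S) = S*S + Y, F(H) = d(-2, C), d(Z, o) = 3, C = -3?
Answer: -1209/49 ≈ -24.673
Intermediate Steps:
u = 4/7 (u = (⅐)*4 = 4/7 ≈ 0.57143)
F(H) = 3
h(M, z) = 4/7 + M + z (h(M, z) = (M + z) + 4/7 = 4/7 + M + z)
J(Y, S) = Y + S² (J(Y, S) = S² + Y = Y + S²)
F(0)*(-9) + J(2, h(5, -5)) = 3*(-9) + (2 + (4/7 + 5 - 5)²) = -27 + (2 + (4/7)²) = -27 + (2 + 16/49) = -27 + 114/49 = -1209/49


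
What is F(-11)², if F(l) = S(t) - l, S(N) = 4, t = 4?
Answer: 225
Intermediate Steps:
F(l) = 4 - l
F(-11)² = (4 - 1*(-11))² = (4 + 11)² = 15² = 225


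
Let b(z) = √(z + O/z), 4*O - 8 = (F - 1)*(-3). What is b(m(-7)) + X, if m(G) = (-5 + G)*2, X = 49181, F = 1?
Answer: 49181 + 17*I*√3/6 ≈ 49181.0 + 4.9075*I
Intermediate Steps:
m(G) = -10 + 2*G
O = 2 (O = 2 + ((1 - 1)*(-3))/4 = 2 + (0*(-3))/4 = 2 + (¼)*0 = 2 + 0 = 2)
b(z) = √(z + 2/z)
b(m(-7)) + X = √((-10 + 2*(-7)) + 2/(-10 + 2*(-7))) + 49181 = √((-10 - 14) + 2/(-10 - 14)) + 49181 = √(-24 + 2/(-24)) + 49181 = √(-24 + 2*(-1/24)) + 49181 = √(-24 - 1/12) + 49181 = √(-289/12) + 49181 = 17*I*√3/6 + 49181 = 49181 + 17*I*√3/6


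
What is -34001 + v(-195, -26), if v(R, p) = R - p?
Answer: -34170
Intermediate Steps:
-34001 + v(-195, -26) = -34001 + (-195 - 1*(-26)) = -34001 + (-195 + 26) = -34001 - 169 = -34170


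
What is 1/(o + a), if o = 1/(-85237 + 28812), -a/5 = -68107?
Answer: 56425/19214687374 ≈ 2.9366e-6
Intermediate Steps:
a = 340535 (a = -5*(-68107) = 340535)
o = -1/56425 (o = 1/(-56425) = -1/56425 ≈ -1.7723e-5)
1/(o + a) = 1/(-1/56425 + 340535) = 1/(19214687374/56425) = 56425/19214687374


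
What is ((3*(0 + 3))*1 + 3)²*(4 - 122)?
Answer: -16992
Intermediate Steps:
((3*(0 + 3))*1 + 3)²*(4 - 122) = ((3*3)*1 + 3)²*(-118) = (9*1 + 3)²*(-118) = (9 + 3)²*(-118) = 12²*(-118) = 144*(-118) = -16992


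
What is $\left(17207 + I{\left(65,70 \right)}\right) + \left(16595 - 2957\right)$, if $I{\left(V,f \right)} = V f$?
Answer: $35395$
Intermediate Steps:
$\left(17207 + I{\left(65,70 \right)}\right) + \left(16595 - 2957\right) = \left(17207 + 65 \cdot 70\right) + \left(16595 - 2957\right) = \left(17207 + 4550\right) + \left(16595 - 2957\right) = 21757 + 13638 = 35395$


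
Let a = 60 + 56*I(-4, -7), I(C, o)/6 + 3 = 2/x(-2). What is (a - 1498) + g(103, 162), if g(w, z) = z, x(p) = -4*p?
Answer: -2200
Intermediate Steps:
I(C, o) = -33/2 (I(C, o) = -18 + 6*(2/((-4*(-2)))) = -18 + 6*(2/8) = -18 + 6*(2*(⅛)) = -18 + 6*(¼) = -18 + 3/2 = -33/2)
a = -864 (a = 60 + 56*(-33/2) = 60 - 924 = -864)
(a - 1498) + g(103, 162) = (-864 - 1498) + 162 = -2362 + 162 = -2200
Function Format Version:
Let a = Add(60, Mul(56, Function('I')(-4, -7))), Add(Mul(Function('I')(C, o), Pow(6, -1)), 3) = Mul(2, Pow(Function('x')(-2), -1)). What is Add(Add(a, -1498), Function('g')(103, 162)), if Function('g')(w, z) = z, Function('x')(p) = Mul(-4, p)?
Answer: -2200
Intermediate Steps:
Function('I')(C, o) = Rational(-33, 2) (Function('I')(C, o) = Add(-18, Mul(6, Mul(2, Pow(Mul(-4, -2), -1)))) = Add(-18, Mul(6, Mul(2, Pow(8, -1)))) = Add(-18, Mul(6, Mul(2, Rational(1, 8)))) = Add(-18, Mul(6, Rational(1, 4))) = Add(-18, Rational(3, 2)) = Rational(-33, 2))
a = -864 (a = Add(60, Mul(56, Rational(-33, 2))) = Add(60, -924) = -864)
Add(Add(a, -1498), Function('g')(103, 162)) = Add(Add(-864, -1498), 162) = Add(-2362, 162) = -2200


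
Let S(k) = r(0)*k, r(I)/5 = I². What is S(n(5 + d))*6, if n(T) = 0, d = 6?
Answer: 0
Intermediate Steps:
r(I) = 5*I²
S(k) = 0 (S(k) = (5*0²)*k = (5*0)*k = 0*k = 0)
S(n(5 + d))*6 = 0*6 = 0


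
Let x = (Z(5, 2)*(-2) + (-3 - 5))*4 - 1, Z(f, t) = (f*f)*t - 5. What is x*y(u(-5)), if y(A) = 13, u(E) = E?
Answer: -5109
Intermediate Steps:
Z(f, t) = -5 + t*f² (Z(f, t) = f²*t - 5 = t*f² - 5 = -5 + t*f²)
x = -393 (x = ((-5 + 2*5²)*(-2) + (-3 - 5))*4 - 1 = ((-5 + 2*25)*(-2) - 8)*4 - 1 = ((-5 + 50)*(-2) - 8)*4 - 1 = (45*(-2) - 8)*4 - 1 = (-90 - 8)*4 - 1 = -98*4 - 1 = -392 - 1 = -393)
x*y(u(-5)) = -393*13 = -5109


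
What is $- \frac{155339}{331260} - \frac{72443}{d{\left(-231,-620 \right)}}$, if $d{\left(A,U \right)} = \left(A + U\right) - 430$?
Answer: $\frac{1133260901}{20206860} \approx 56.083$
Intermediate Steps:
$d{\left(A,U \right)} = -430 + A + U$
$- \frac{155339}{331260} - \frac{72443}{d{\left(-231,-620 \right)}} = - \frac{155339}{331260} - \frac{72443}{-430 - 231 - 620} = \left(-155339\right) \frac{1}{331260} - \frac{72443}{-1281} = - \frac{155339}{331260} - - \frac{10349}{183} = - \frac{155339}{331260} + \frac{10349}{183} = \frac{1133260901}{20206860}$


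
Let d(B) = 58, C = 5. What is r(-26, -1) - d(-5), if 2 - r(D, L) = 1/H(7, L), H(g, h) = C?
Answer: -281/5 ≈ -56.200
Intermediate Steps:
H(g, h) = 5
r(D, L) = 9/5 (r(D, L) = 2 - 1/5 = 9/5)
r(-26, -1) - d(-5) = 9/5 - 1*58 = 9/5 - 58 = -281/5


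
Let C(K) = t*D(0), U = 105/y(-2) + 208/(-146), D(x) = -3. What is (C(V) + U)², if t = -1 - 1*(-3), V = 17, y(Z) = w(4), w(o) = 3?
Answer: 4052169/5329 ≈ 760.40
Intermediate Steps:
y(Z) = 3
t = 2 (t = -1 + 3 = 2)
U = 2451/73 (U = 105/3 + 208/(-146) = 105*(⅓) + 208*(-1/146) = 35 - 104/73 = 2451/73 ≈ 33.575)
C(K) = -6 (C(K) = 2*(-3) = -6)
(C(V) + U)² = (-6 + 2451/73)² = (2013/73)² = 4052169/5329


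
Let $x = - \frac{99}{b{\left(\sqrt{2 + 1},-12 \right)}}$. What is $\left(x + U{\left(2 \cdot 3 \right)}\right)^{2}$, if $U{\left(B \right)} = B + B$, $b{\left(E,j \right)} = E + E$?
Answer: $\frac{3843}{4} - 396 \sqrt{3} \approx 274.86$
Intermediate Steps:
$b{\left(E,j \right)} = 2 E$
$U{\left(B \right)} = 2 B$
$x = - \frac{33 \sqrt{3}}{2}$ ($x = - \frac{99}{2 \sqrt{2 + 1}} = - \frac{99}{2 \sqrt{3}} = - 99 \frac{\sqrt{3}}{6} = - \frac{33 \sqrt{3}}{2} \approx -28.579$)
$\left(x + U{\left(2 \cdot 3 \right)}\right)^{2} = \left(- \frac{33 \sqrt{3}}{2} + 2 \cdot 2 \cdot 3\right)^{2} = \left(- \frac{33 \sqrt{3}}{2} + 2 \cdot 6\right)^{2} = \left(- \frac{33 \sqrt{3}}{2} + 12\right)^{2} = \left(12 - \frac{33 \sqrt{3}}{2}\right)^{2}$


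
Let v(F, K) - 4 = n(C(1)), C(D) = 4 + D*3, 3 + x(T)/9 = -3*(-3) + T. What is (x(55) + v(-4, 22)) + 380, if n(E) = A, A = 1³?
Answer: 934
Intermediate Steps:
x(T) = 54 + 9*T (x(T) = -27 + 9*(-3*(-3) + T) = -27 + 9*(9 + T) = -27 + (81 + 9*T) = 54 + 9*T)
A = 1
C(D) = 4 + 3*D
n(E) = 1
v(F, K) = 5 (v(F, K) = 4 + 1 = 5)
(x(55) + v(-4, 22)) + 380 = ((54 + 9*55) + 5) + 380 = ((54 + 495) + 5) + 380 = (549 + 5) + 380 = 554 + 380 = 934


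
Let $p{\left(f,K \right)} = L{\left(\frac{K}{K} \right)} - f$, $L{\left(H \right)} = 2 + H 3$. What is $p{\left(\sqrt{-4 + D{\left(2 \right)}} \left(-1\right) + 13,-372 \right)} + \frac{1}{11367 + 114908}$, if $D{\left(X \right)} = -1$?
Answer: $- \frac{1010199}{126275} + i \sqrt{5} \approx -8.0 + 2.2361 i$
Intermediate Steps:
$L{\left(H \right)} = 2 + 3 H$
$p{\left(f,K \right)} = 5 - f$ ($p{\left(f,K \right)} = \left(2 + 3 \frac{K}{K}\right) - f = \left(2 + 3 \cdot 1\right) - f = \left(2 + 3\right) - f = 5 - f$)
$p{\left(\sqrt{-4 + D{\left(2 \right)}} \left(-1\right) + 13,-372 \right)} + \frac{1}{11367 + 114908} = \left(5 - \left(\sqrt{-4 - 1} \left(-1\right) + 13\right)\right) + \frac{1}{11367 + 114908} = \left(5 - \left(\sqrt{-5} \left(-1\right) + 13\right)\right) + \frac{1}{126275} = \left(5 - \left(i \sqrt{5} \left(-1\right) + 13\right)\right) + \frac{1}{126275} = \left(5 - \left(- i \sqrt{5} + 13\right)\right) + \frac{1}{126275} = \left(5 - \left(13 - i \sqrt{5}\right)\right) + \frac{1}{126275} = \left(-8 + i \sqrt{5}\right) + \frac{1}{126275} = - \frac{1010199}{126275} + i \sqrt{5}$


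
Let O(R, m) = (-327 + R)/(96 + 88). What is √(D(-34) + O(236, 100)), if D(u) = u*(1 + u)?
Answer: √9492422/92 ≈ 33.489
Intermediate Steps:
O(R, m) = -327/184 + R/184 (O(R, m) = (-327 + R)/184 = (-327 + R)*(1/184) = -327/184 + R/184)
√(D(-34) + O(236, 100)) = √(-34*(1 - 34) + (-327/184 + (1/184)*236)) = √(-34*(-33) + (-327/184 + 59/46)) = √(1122 - 91/184) = √(206357/184) = √9492422/92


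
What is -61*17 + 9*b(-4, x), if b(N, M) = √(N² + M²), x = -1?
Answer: -1037 + 9*√17 ≈ -999.89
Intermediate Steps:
b(N, M) = √(M² + N²)
-61*17 + 9*b(-4, x) = -61*17 + 9*√((-1)² + (-4)²) = -1037 + 9*√(1 + 16) = -1037 + 9*√17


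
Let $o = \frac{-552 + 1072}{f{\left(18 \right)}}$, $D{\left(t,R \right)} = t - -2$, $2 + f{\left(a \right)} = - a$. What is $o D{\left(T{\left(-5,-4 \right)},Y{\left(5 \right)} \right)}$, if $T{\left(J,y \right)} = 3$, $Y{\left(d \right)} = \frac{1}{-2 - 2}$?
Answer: $-130$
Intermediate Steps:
$Y{\left(d \right)} = - \frac{1}{4}$ ($Y{\left(d \right)} = \frac{1}{-4} = - \frac{1}{4}$)
$f{\left(a \right)} = -2 - a$
$D{\left(t,R \right)} = 2 + t$ ($D{\left(t,R \right)} = t + 2 = 2 + t$)
$o = -26$ ($o = \frac{-552 + 1072}{-2 - 18} = \frac{520}{-2 - 18} = \frac{520}{-20} = 520 \left(- \frac{1}{20}\right) = -26$)
$o D{\left(T{\left(-5,-4 \right)},Y{\left(5 \right)} \right)} = - 26 \left(2 + 3\right) = \left(-26\right) 5 = -130$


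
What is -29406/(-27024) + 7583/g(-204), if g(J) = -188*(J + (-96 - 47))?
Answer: 88468867/73455736 ≈ 1.2044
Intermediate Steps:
g(J) = 26884 - 188*J (g(J) = -188*(J - 143) = -188*(-143 + J) = 26884 - 188*J)
-29406/(-27024) + 7583/g(-204) = -29406/(-27024) + 7583/(26884 - 188*(-204)) = -29406*(-1/27024) + 7583/(26884 + 38352) = 4901/4504 + 7583/65236 = 88468867/73455736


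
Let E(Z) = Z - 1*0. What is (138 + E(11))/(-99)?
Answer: -149/99 ≈ -1.5051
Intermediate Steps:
E(Z) = Z (E(Z) = Z + 0 = Z)
(138 + E(11))/(-99) = (138 + 11)/(-99) = -1/99*149 = -149/99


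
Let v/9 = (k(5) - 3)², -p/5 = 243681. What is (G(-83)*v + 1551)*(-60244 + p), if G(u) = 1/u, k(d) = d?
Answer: -164558290353/83 ≈ -1.9826e+9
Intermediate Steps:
p = -1218405 (p = -5*243681 = -1218405)
v = 36 (v = 9*(5 - 3)² = 9*2² = 9*4 = 36)
(G(-83)*v + 1551)*(-60244 + p) = (36/(-83) + 1551)*(-60244 - 1218405) = (-1/83*36 + 1551)*(-1278649) = (-36/83 + 1551)*(-1278649) = (128697/83)*(-1278649) = -164558290353/83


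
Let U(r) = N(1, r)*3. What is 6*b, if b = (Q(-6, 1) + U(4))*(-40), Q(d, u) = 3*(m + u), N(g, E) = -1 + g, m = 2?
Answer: -2160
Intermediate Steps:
Q(d, u) = 6 + 3*u (Q(d, u) = 3*(2 + u) = 6 + 3*u)
U(r) = 0 (U(r) = (-1 + 1)*3 = 0*3 = 0)
b = -360 (b = ((6 + 3*1) + 0)*(-40) = ((6 + 3) + 0)*(-40) = (9 + 0)*(-40) = 9*(-40) = -360)
6*b = 6*(-360) = -2160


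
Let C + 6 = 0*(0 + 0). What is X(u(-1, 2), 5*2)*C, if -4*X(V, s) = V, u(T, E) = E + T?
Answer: 3/2 ≈ 1.5000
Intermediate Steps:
X(V, s) = -V/4
C = -6 (C = -6 + 0*(0 + 0) = -6 + 0*0 = -6 + 0 = -6)
X(u(-1, 2), 5*2)*C = -(2 - 1)/4*(-6) = -¼*1*(-6) = -¼*(-6) = 3/2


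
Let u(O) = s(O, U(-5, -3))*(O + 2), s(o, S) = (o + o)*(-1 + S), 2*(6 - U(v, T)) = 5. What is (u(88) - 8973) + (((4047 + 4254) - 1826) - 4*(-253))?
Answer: 38114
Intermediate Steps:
U(v, T) = 7/2 (U(v, T) = 6 - ½*5 = 6 - 5/2 = 7/2)
s(o, S) = 2*o*(-1 + S) (s(o, S) = (2*o)*(-1 + S) = 2*o*(-1 + S))
u(O) = 5*O*(2 + O) (u(O) = (2*O*(-1 + 7/2))*(O + 2) = (2*O*(5/2))*(2 + O) = (5*O)*(2 + O) = 5*O*(2 + O))
(u(88) - 8973) + (((4047 + 4254) - 1826) - 4*(-253)) = (5*88*(2 + 88) - 8973) + (((4047 + 4254) - 1826) - 4*(-253)) = (5*88*90 - 8973) + ((8301 - 1826) + 1012) = (39600 - 8973) + (6475 + 1012) = 30627 + 7487 = 38114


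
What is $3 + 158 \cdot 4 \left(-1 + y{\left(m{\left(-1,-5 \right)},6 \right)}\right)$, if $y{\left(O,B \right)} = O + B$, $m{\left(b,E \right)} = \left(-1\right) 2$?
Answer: $1899$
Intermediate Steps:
$m{\left(b,E \right)} = -2$
$y{\left(O,B \right)} = B + O$
$3 + 158 \cdot 4 \left(-1 + y{\left(m{\left(-1,-5 \right)},6 \right)}\right) = 3 + 158 \cdot 4 \left(-1 + \left(6 - 2\right)\right) = 3 + 158 \cdot 4 \left(-1 + 4\right) = 3 + 158 \cdot 4 \cdot 3 = 3 + 158 \cdot 12 = 3 + 1896 = 1899$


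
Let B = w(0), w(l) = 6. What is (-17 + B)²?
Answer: 121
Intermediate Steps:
B = 6
(-17 + B)² = (-17 + 6)² = (-11)² = 121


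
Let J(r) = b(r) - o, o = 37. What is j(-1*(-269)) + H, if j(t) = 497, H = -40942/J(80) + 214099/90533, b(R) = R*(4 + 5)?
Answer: 27171144914/61834039 ≈ 439.42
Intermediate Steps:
b(R) = 9*R (b(R) = R*9 = 9*R)
J(r) = -37 + 9*r (J(r) = 9*r - 1*37 = 9*r - 37 = -37 + 9*r)
H = -3560372469/61834039 (H = -40942/(-37 + 9*80) + 214099/90533 = -40942/(-37 + 720) + 214099*(1/90533) = -40942/683 + 214099/90533 = -3560372469/61834039 ≈ -57.579)
j(-1*(-269)) + H = 497 - 3560372469/61834039 = 27171144914/61834039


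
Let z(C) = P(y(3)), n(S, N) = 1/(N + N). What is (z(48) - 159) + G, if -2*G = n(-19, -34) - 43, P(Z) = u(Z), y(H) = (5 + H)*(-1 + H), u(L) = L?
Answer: -16523/136 ≈ -121.49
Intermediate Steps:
n(S, N) = 1/(2*N)
y(H) = (-1 + H)*(5 + H)
P(Z) = Z
z(C) = 16 (z(C) = -5 + 3² + 4*3 = -5 + 9 + 12 = 16)
G = 2925/136 (G = -((½)/(-34) - 43)/2 = -((½)*(-1/34) - 43)/2 = -(-1/68 - 43)/2 = -½*(-2925/68) = 2925/136 ≈ 21.507)
(z(48) - 159) + G = (16 - 159) + 2925/136 = -143 + 2925/136 = -16523/136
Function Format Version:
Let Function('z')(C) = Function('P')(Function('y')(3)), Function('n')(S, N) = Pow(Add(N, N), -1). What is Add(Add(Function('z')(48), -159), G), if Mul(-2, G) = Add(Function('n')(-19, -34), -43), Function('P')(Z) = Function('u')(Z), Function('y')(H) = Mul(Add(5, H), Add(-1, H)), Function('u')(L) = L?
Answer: Rational(-16523, 136) ≈ -121.49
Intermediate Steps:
Function('n')(S, N) = Mul(Rational(1, 2), Pow(N, -1)) (Function('n')(S, N) = Pow(Mul(2, N), -1) = Mul(Rational(1, 2), Pow(N, -1)))
Function('y')(H) = Mul(Add(-1, H), Add(5, H))
Function('P')(Z) = Z
Function('z')(C) = 16 (Function('z')(C) = Add(-5, Pow(3, 2), Mul(4, 3)) = Add(-5, 9, 12) = 16)
G = Rational(2925, 136) (G = Mul(Rational(-1, 2), Add(Mul(Rational(1, 2), Pow(-34, -1)), -43)) = Mul(Rational(-1, 2), Add(Mul(Rational(1, 2), Rational(-1, 34)), -43)) = Mul(Rational(-1, 2), Add(Rational(-1, 68), -43)) = Mul(Rational(-1, 2), Rational(-2925, 68)) = Rational(2925, 136) ≈ 21.507)
Add(Add(Function('z')(48), -159), G) = Add(Add(16, -159), Rational(2925, 136)) = Add(-143, Rational(2925, 136)) = Rational(-16523, 136)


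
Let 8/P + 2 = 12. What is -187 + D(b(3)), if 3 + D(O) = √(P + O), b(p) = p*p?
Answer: -190 + 7*√5/5 ≈ -186.87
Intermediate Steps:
P = ⅘ (P = 8/(-2 + 12) = 8/10 = 8*(⅒) = ⅘ ≈ 0.80000)
b(p) = p²
D(O) = -3 + √(⅘ + O)
-187 + D(b(3)) = -187 + (-3 + √(20 + 25*3²)/5) = -187 + (-3 + √(20 + 25*9)/5) = -187 + (-3 + √(20 + 225)/5) = -187 + (-3 + √245/5) = -187 + (-3 + (7*√5)/5) = -187 + (-3 + 7*√5/5) = -190 + 7*√5/5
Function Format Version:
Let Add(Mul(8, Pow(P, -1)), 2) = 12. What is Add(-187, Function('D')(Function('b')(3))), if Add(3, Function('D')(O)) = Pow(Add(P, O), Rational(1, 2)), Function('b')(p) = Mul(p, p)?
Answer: Add(-190, Mul(Rational(7, 5), Pow(5, Rational(1, 2)))) ≈ -186.87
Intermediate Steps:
P = Rational(4, 5) (P = Mul(8, Pow(Add(-2, 12), -1)) = Mul(8, Pow(10, -1)) = Mul(8, Rational(1, 10)) = Rational(4, 5) ≈ 0.80000)
Function('b')(p) = Pow(p, 2)
Function('D')(O) = Add(-3, Pow(Add(Rational(4, 5), O), Rational(1, 2)))
Add(-187, Function('D')(Function('b')(3))) = Add(-187, Add(-3, Mul(Rational(1, 5), Pow(Add(20, Mul(25, Pow(3, 2))), Rational(1, 2))))) = Add(-187, Add(-3, Mul(Rational(1, 5), Pow(Add(20, Mul(25, 9)), Rational(1, 2))))) = Add(-187, Add(-3, Mul(Rational(1, 5), Pow(Add(20, 225), Rational(1, 2))))) = Add(-187, Add(-3, Mul(Rational(1, 5), Pow(245, Rational(1, 2))))) = Add(-187, Add(-3, Mul(Rational(1, 5), Mul(7, Pow(5, Rational(1, 2)))))) = Add(-187, Add(-3, Mul(Rational(7, 5), Pow(5, Rational(1, 2))))) = Add(-190, Mul(Rational(7, 5), Pow(5, Rational(1, 2))))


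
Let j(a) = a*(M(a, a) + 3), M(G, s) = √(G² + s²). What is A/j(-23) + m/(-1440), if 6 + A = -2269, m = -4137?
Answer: 29995133/11580960 + 2275*√2/1049 ≈ 5.6571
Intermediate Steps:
A = -2275 (A = -6 - 2269 = -2275)
j(a) = a*(3 + √2*√(a²)) (j(a) = a*(√(a² + a²) + 3) = a*(√(2*a²) + 3) = a*(√2*√(a²) + 3) = a*(3 + √2*√(a²)))
A/j(-23) + m/(-1440) = -2275*(-1/(23*(3 + √2*√((-23)²)))) - 4137/(-1440) = -2275*(-1/(23*(3 + √2*√529))) - 4137*(-1/1440) = -2275*(-1/(23*(3 + √2*23))) + 1379/480 = -2275*(-1/(23*(3 + 23*√2))) + 1379/480 = -2275/(-69 - 529*√2) + 1379/480 = 1379/480 - 2275/(-69 - 529*√2)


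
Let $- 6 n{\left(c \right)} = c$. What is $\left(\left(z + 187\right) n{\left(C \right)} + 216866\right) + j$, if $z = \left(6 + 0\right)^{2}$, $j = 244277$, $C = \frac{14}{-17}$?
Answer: $\frac{23519854}{51} \approx 4.6117 \cdot 10^{5}$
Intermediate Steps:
$C = - \frac{14}{17}$ ($C = 14 \left(- \frac{1}{17}\right) = - \frac{14}{17} \approx -0.82353$)
$n{\left(c \right)} = - \frac{c}{6}$
$z = 36$ ($z = 6^{2} = 36$)
$\left(\left(z + 187\right) n{\left(C \right)} + 216866\right) + j = \left(\left(36 + 187\right) \left(\left(- \frac{1}{6}\right) \left(- \frac{14}{17}\right)\right) + 216866\right) + 244277 = \left(223 \cdot \frac{7}{51} + 216866\right) + 244277 = \left(\frac{1561}{51} + 216866\right) + 244277 = \frac{11061727}{51} + 244277 = \frac{23519854}{51}$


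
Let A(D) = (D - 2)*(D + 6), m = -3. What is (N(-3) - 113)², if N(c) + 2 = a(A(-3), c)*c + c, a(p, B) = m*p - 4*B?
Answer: 83521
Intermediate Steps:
A(D) = (-2 + D)*(6 + D)
a(p, B) = -4*B - 3*p (a(p, B) = -3*p - 4*B = -4*B - 3*p)
N(c) = -2 + c + c*(45 - 4*c) (N(c) = -2 + ((-4*c - 3*(-12 + (-3)² + 4*(-3)))*c + c) = -2 + ((-4*c - 3*(-12 + 9 - 12))*c + c) = -2 + ((-4*c - 3*(-15))*c + c) = -2 + ((-4*c + 45)*c + c) = -2 + ((45 - 4*c)*c + c) = -2 + (c*(45 - 4*c) + c) = -2 + (c + c*(45 - 4*c)) = -2 + c + c*(45 - 4*c))
(N(-3) - 113)² = ((-2 - 3 - 1*(-3)*(-45 + 4*(-3))) - 113)² = ((-2 - 3 - 1*(-3)*(-45 - 12)) - 113)² = ((-2 - 3 - 1*(-3)*(-57)) - 113)² = ((-2 - 3 - 171) - 113)² = (-176 - 113)² = (-289)² = 83521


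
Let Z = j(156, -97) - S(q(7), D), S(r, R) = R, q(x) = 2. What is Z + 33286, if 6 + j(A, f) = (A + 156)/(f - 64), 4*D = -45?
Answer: 21438317/644 ≈ 33289.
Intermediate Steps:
D = -45/4 (D = (¼)*(-45) = -45/4 ≈ -11.250)
j(A, f) = -6 + (156 + A)/(-64 + f) (j(A, f) = -6 + (A + 156)/(f - 64) = -6 + (156 + A)/(-64 + f))
Z = 2133/644 (Z = (540 + 156 - 6*(-97))/(-64 - 97) - 1*(-45/4) = (540 + 156 + 582)/(-161) + 45/4 = -1/161*1278 + 45/4 = -1278/161 + 45/4 = 2133/644 ≈ 3.3121)
Z + 33286 = 2133/644 + 33286 = 21438317/644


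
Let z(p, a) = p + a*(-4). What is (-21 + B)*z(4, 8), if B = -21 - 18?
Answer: 1680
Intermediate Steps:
z(p, a) = p - 4*a
B = -39
(-21 + B)*z(4, 8) = (-21 - 39)*(4 - 4*8) = -60*(4 - 32) = -60*(-28) = 1680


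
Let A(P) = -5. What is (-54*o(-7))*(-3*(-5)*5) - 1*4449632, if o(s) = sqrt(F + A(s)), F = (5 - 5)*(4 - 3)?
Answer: -4449632 - 4050*I*sqrt(5) ≈ -4.4496e+6 - 9056.1*I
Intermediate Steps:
F = 0 (F = 0*1 = 0)
o(s) = I*sqrt(5) (o(s) = sqrt(0 - 5) = sqrt(-5) = I*sqrt(5))
(-54*o(-7))*(-3*(-5)*5) - 1*4449632 = (-54*I*sqrt(5))*(-3*(-5)*5) - 1*4449632 = (-54*I*sqrt(5))*(15*5) - 4449632 = -54*I*sqrt(5)*75 - 4449632 = -4050*I*sqrt(5) - 4449632 = -4449632 - 4050*I*sqrt(5)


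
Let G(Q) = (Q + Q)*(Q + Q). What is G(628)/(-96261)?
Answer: -1577536/96261 ≈ -16.388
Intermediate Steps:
G(Q) = 4*Q² (G(Q) = (2*Q)*(2*Q) = 4*Q²)
G(628)/(-96261) = (4*628²)/(-96261) = (4*394384)*(-1/96261) = 1577536*(-1/96261) = -1577536/96261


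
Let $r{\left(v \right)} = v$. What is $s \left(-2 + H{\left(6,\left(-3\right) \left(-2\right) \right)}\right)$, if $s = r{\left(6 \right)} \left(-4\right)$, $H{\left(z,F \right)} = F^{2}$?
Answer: $-816$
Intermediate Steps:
$s = -24$ ($s = 6 \left(-4\right) = -24$)
$s \left(-2 + H{\left(6,\left(-3\right) \left(-2\right) \right)}\right) = - 24 \left(-2 + \left(\left(-3\right) \left(-2\right)\right)^{2}\right) = - 24 \left(-2 + 6^{2}\right) = - 24 \left(-2 + 36\right) = \left(-24\right) 34 = -816$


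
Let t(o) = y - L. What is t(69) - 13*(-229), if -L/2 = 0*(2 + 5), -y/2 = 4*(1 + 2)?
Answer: 2953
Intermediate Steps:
y = -24 (y = -8*(1 + 2) = -8*3 = -2*12 = -24)
L = 0 (L = -0*(2 + 5) = -0*7 = -2*0 = 0)
t(o) = -24 (t(o) = -24 - 1*0 = -24 + 0 = -24)
t(69) - 13*(-229) = -24 - 13*(-229) = -24 + 2977 = 2953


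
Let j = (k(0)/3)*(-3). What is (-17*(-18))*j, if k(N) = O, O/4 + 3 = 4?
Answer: -1224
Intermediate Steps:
O = 4 (O = -12 + 4*4 = -12 + 16 = 4)
k(N) = 4
j = -4 (j = (4/3)*(-3) = -4)
(-17*(-18))*j = -17*(-18)*(-4) = 306*(-4) = -1224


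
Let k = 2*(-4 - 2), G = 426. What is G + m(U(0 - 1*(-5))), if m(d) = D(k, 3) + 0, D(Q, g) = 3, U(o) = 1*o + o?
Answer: 429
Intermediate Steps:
k = -12 (k = 2*(-6) = -12)
U(o) = 2*o (U(o) = o + o = 2*o)
m(d) = 3 (m(d) = 3 + 0 = 3)
G + m(U(0 - 1*(-5))) = 426 + 3 = 429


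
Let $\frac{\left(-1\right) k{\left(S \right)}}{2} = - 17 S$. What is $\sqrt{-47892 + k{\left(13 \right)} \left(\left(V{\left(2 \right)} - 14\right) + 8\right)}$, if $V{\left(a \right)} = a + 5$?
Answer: $5 i \sqrt{1898} \approx 217.83 i$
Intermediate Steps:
$V{\left(a \right)} = 5 + a$
$k{\left(S \right)} = 34 S$ ($k{\left(S \right)} = - 2 \left(- 17 S\right) = 34 S$)
$\sqrt{-47892 + k{\left(13 \right)} \left(\left(V{\left(2 \right)} - 14\right) + 8\right)} = \sqrt{-47892 + 34 \cdot 13 \left(\left(\left(5 + 2\right) - 14\right) + 8\right)} = \sqrt{-47892 + 442 \left(\left(7 - 14\right) + 8\right)} = \sqrt{-47892 + 442 \left(-7 + 8\right)} = \sqrt{-47892 + 442 \cdot 1} = \sqrt{-47892 + 442} = \sqrt{-47450} = 5 i \sqrt{1898}$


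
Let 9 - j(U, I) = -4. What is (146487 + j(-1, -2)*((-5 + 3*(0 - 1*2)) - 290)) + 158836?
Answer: 301410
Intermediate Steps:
j(U, I) = 13 (j(U, I) = 9 - 1*(-4) = 9 + 4 = 13)
(146487 + j(-1, -2)*((-5 + 3*(0 - 1*2)) - 290)) + 158836 = (146487 + 13*((-5 + 3*(0 - 1*2)) - 290)) + 158836 = (146487 + 13*((-5 + 3*(0 - 2)) - 290)) + 158836 = (146487 + 13*((-5 + 3*(-2)) - 290)) + 158836 = (146487 + 13*((-5 - 6) - 290)) + 158836 = (146487 + 13*(-11 - 290)) + 158836 = (146487 + 13*(-301)) + 158836 = (146487 - 3913) + 158836 = 142574 + 158836 = 301410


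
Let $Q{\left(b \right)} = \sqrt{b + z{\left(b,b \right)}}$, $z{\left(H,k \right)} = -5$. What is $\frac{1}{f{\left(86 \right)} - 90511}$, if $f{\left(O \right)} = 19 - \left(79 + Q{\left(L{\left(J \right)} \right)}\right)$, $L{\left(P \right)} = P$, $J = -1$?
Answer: $\frac{i}{\sqrt{6} - 90571 i} \approx -1.1041 \cdot 10^{-5} + 2.9861 \cdot 10^{-10} i$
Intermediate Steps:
$Q{\left(b \right)} = \sqrt{-5 + b}$ ($Q{\left(b \right)} = \sqrt{b - 5} = \sqrt{-5 + b}$)
$f{\left(O \right)} = -60 - i \sqrt{6}$ ($f{\left(O \right)} = 19 - \left(79 + \sqrt{-5 - 1}\right) = 19 - \left(79 + \sqrt{-6}\right) = 19 - \left(79 + i \sqrt{6}\right) = -60 - i \sqrt{6}$)
$\frac{1}{f{\left(86 \right)} - 90511} = \frac{1}{\left(-60 - i \sqrt{6}\right) - 90511} = \frac{1}{-90571 - i \sqrt{6}}$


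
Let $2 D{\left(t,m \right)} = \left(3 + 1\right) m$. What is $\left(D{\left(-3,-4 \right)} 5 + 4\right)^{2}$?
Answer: $1296$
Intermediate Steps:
$D{\left(t,m \right)} = 2 m$ ($D{\left(t,m \right)} = \frac{\left(3 + 1\right) m}{2} = \frac{4 m}{2} = 2 m$)
$\left(D{\left(-3,-4 \right)} 5 + 4\right)^{2} = \left(2 \left(-4\right) 5 + 4\right)^{2} = \left(\left(-8\right) 5 + 4\right)^{2} = \left(-40 + 4\right)^{2} = \left(-36\right)^{2} = 1296$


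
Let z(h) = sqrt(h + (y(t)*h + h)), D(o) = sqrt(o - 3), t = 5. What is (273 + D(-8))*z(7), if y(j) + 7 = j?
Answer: 0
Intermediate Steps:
y(j) = -7 + j
D(o) = sqrt(-3 + o)
z(h) = 0 (z(h) = sqrt(h + ((-7 + 5)*h + h)) = sqrt(h + (-2*h + h)) = sqrt(h - h) = sqrt(0) = 0)
(273 + D(-8))*z(7) = (273 + sqrt(-3 - 8))*0 = (273 + sqrt(-11))*0 = (273 + I*sqrt(11))*0 = 0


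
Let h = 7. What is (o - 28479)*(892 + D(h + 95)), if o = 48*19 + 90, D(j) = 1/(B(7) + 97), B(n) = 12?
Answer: -2671561233/109 ≈ -2.4510e+7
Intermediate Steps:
D(j) = 1/109 (D(j) = 1/(12 + 97) = 1/109)
o = 1002 (o = 912 + 90 = 1002)
(o - 28479)*(892 + D(h + 95)) = (1002 - 28479)*(892 + 1/109) = -27477*97229/109 = -2671561233/109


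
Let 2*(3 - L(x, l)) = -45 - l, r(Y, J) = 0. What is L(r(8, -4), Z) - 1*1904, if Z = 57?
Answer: -1850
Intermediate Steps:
L(x, l) = 51/2 + l/2 (L(x, l) = 3 - (-45 - l)/2 = 3 + (45/2 + l/2) = 51/2 + l/2)
L(r(8, -4), Z) - 1*1904 = (51/2 + (½)*57) - 1*1904 = (51/2 + 57/2) - 1904 = 54 - 1904 = -1850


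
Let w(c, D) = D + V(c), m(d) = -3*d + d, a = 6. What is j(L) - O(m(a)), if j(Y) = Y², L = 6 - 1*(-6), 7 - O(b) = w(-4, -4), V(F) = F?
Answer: 129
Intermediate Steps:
m(d) = -2*d
w(c, D) = D + c
O(b) = 15 (O(b) = 7 - (-4 - 4) = 7 - 1*(-8) = 7 + 8 = 15)
L = 12 (L = 6 + 6 = 12)
j(L) - O(m(a)) = 12² - 1*15 = 144 - 15 = 129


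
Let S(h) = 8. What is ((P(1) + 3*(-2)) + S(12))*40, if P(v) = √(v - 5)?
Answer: 80 + 80*I ≈ 80.0 + 80.0*I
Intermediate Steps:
P(v) = √(-5 + v)
((P(1) + 3*(-2)) + S(12))*40 = ((√(-5 + 1) + 3*(-2)) + 8)*40 = ((√(-4) - 6) + 8)*40 = ((2*I - 6) + 8)*40 = ((-6 + 2*I) + 8)*40 = (2 + 2*I)*40 = 80 + 80*I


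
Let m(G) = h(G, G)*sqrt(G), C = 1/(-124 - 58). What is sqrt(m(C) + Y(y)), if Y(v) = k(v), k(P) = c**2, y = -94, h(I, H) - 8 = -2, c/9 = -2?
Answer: sqrt(2683044 + 273*I*sqrt(182))/91 ≈ 18.0 + 0.012354*I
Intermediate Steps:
c = -18 (c = 9*(-2) = -18)
C = -1/182 (C = 1/(-182) = -1/182 ≈ -0.0054945)
h(I, H) = 6 (h(I, H) = 8 - 2 = 6)
k(P) = 324 (k(P) = (-18)**2 = 324)
Y(v) = 324
m(G) = 6*sqrt(G)
sqrt(m(C) + Y(y)) = sqrt(6*sqrt(-1/182) + 324) = sqrt(6*(I*sqrt(182)/182) + 324) = sqrt(3*I*sqrt(182)/91 + 324) = sqrt(324 + 3*I*sqrt(182)/91)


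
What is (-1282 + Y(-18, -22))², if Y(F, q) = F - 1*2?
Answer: 1695204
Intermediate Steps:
Y(F, q) = -2 + F (Y(F, q) = F - 2 = -2 + F)
(-1282 + Y(-18, -22))² = (-1282 + (-2 - 18))² = (-1282 - 20)² = (-1302)² = 1695204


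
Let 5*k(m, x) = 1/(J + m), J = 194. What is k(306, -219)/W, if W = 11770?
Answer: 1/29425000 ≈ 3.3985e-8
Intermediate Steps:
k(m, x) = 1/(5*(194 + m))
k(306, -219)/W = (1/(5*(194 + 306)))/11770 = ((1/5)/500)*(1/11770) = ((1/5)*(1/500))*(1/11770) = (1/2500)*(1/11770) = 1/29425000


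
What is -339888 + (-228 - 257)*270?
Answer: -470838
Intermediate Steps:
-339888 + (-228 - 257)*270 = -339888 - 485*270 = -339888 - 130950 = -470838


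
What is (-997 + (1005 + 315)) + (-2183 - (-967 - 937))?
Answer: 44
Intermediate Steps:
(-997 + (1005 + 315)) + (-2183 - (-967 - 937)) = (-997 + 1320) + (-2183 - 1*(-1904)) = 323 + (-2183 + 1904) = 323 - 279 = 44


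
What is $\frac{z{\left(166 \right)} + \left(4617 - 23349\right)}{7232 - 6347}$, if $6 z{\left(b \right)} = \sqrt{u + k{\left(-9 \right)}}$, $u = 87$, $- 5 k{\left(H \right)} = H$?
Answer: $- \frac{6244}{295} + \frac{\sqrt{555}}{13275} \approx -21.164$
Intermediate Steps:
$k{\left(H \right)} = - \frac{H}{5}$
$z{\left(b \right)} = \frac{\sqrt{555}}{15}$ ($z{\left(b \right)} = \frac{\sqrt{87 - - \frac{9}{5}}}{6} = \frac{\sqrt{87 + \frac{9}{5}}}{6} = \frac{\sqrt{\frac{444}{5}}}{6} = \frac{\frac{2}{5} \sqrt{555}}{6} = \frac{\sqrt{555}}{15}$)
$\frac{z{\left(166 \right)} + \left(4617 - 23349\right)}{7232 - 6347} = \frac{\frac{\sqrt{555}}{15} + \left(4617 - 23349\right)}{7232 - 6347} = \frac{\frac{\sqrt{555}}{15} - 18732}{885} = \left(-18732 + \frac{\sqrt{555}}{15}\right) \frac{1}{885} = - \frac{6244}{295} + \frac{\sqrt{555}}{13275}$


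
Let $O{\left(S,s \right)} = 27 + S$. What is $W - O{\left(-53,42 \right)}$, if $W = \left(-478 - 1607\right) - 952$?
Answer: $-3011$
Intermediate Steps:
$W = -3037$ ($W = -2085 - 952 = -3037$)
$W - O{\left(-53,42 \right)} = -3037 - \left(27 - 53\right) = -3037 - -26 = -3037 + 26 = -3011$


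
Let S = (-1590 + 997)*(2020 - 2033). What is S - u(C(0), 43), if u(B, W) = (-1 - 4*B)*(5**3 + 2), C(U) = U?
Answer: 7836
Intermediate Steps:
S = 7709 (S = -593*(-13) = 7709)
u(B, W) = -127 - 508*B (u(B, W) = (-1 - 4*B)*(125 + 2) = (-1 - 4*B)*127 = -127 - 508*B)
S - u(C(0), 43) = 7709 - (-127 - 508*0) = 7709 - (-127 + 0) = 7709 - 1*(-127) = 7709 + 127 = 7836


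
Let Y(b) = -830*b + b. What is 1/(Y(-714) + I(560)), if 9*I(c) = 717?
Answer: 3/1775957 ≈ 1.6892e-6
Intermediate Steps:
Y(b) = -829*b
I(c) = 239/3 (I(c) = (⅑)*717 = 239/3)
1/(Y(-714) + I(560)) = 1/(-829*(-714) + 239/3) = 1/(591906 + 239/3) = 1/(1775957/3) = 3/1775957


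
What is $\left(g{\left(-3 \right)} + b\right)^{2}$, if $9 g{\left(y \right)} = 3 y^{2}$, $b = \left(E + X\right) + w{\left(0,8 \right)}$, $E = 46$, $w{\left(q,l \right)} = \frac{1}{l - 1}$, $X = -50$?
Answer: $\frac{36}{49} \approx 0.73469$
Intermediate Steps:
$w{\left(q,l \right)} = \frac{1}{-1 + l}$
$b = - \frac{27}{7}$ ($b = \left(46 - 50\right) + \frac{1}{-1 + 8} = -4 + \frac{1}{7} = - \frac{27}{7} \approx -3.8571$)
$g{\left(y \right)} = \frac{y^{2}}{3}$ ($g{\left(y \right)} = \frac{3 y^{2}}{9} = \frac{y^{2}}{3}$)
$\left(g{\left(-3 \right)} + b\right)^{2} = \left(\frac{\left(-3\right)^{2}}{3} - \frac{27}{7}\right)^{2} = \left(\frac{1}{3} \cdot 9 - \frac{27}{7}\right)^{2} = \left(3 - \frac{27}{7}\right)^{2} = \left(- \frac{6}{7}\right)^{2} = \frac{36}{49}$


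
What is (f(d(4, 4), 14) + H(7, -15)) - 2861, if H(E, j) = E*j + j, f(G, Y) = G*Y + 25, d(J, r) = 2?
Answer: -2928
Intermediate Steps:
f(G, Y) = 25 + G*Y
H(E, j) = j + E*j
(f(d(4, 4), 14) + H(7, -15)) - 2861 = ((25 + 2*14) - 15*(1 + 7)) - 2861 = ((25 + 28) - 15*8) - 2861 = (53 - 120) - 2861 = -67 - 2861 = -2928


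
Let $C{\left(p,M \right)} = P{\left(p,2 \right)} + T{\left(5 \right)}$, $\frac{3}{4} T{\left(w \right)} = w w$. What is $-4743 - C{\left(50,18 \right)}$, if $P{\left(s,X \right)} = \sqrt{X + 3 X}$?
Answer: $- \frac{14329}{3} - 2 \sqrt{2} \approx -4779.2$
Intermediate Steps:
$P{\left(s,X \right)} = 2 \sqrt{X}$ ($P{\left(s,X \right)} = \sqrt{4 X} = 2 \sqrt{X}$)
$T{\left(w \right)} = \frac{4 w^{2}}{3}$ ($T{\left(w \right)} = \frac{4 w w}{3} = \frac{4 w^{2}}{3}$)
$C{\left(p,M \right)} = \frac{100}{3} + 2 \sqrt{2}$ ($C{\left(p,M \right)} = 2 \sqrt{2} + \frac{4 \cdot 5^{2}}{3} = 2 \sqrt{2} + \frac{4}{3} \cdot 25 = 2 \sqrt{2} + \frac{100}{3} = \frac{100}{3} + 2 \sqrt{2}$)
$-4743 - C{\left(50,18 \right)} = -4743 - \left(\frac{100}{3} + 2 \sqrt{2}\right) = - \frac{14329}{3} - 2 \sqrt{2}$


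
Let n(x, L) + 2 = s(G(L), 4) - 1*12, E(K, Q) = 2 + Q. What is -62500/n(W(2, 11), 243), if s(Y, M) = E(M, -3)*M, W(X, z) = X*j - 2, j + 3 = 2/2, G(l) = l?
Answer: 31250/9 ≈ 3472.2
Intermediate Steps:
j = -2 (j = -3 + 2/2 = -3 + 2*(1/2) = -3 + 1 = -2)
W(X, z) = -2 - 2*X (W(X, z) = X*(-2) - 2 = -2*X - 2 = -2 - 2*X)
s(Y, M) = -M (s(Y, M) = (2 - 3)*M = -M)
n(x, L) = -18 (n(x, L) = -2 + (-1*4 - 1*12) = -2 + (-4 - 12) = -2 - 16 = -18)
-62500/n(W(2, 11), 243) = -62500/(-18) = -62500*(-1/18) = 31250/9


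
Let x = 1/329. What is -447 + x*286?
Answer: -146777/329 ≈ -446.13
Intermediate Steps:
x = 1/329 ≈ 0.0030395
-447 + x*286 = -447 + (1/329)*286 = -447 + 286/329 = -146777/329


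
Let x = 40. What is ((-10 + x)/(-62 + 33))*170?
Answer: -5100/29 ≈ -175.86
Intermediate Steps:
((-10 + x)/(-62 + 33))*170 = ((-10 + 40)/(-62 + 33))*170 = (30/(-29))*170 = (30*(-1/29))*170 = -30/29*170 = -5100/29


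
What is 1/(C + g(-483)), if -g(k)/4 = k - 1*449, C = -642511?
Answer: -1/638783 ≈ -1.5655e-6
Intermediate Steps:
g(k) = 1796 - 4*k (g(k) = -4*(k - 1*449) = -4*(k - 449) = -4*(-449 + k) = 1796 - 4*k)
1/(C + g(-483)) = 1/(-642511 + (1796 - 4*(-483))) = 1/(-642511 + (1796 + 1932)) = 1/(-642511 + 3728) = 1/(-638783) = -1/638783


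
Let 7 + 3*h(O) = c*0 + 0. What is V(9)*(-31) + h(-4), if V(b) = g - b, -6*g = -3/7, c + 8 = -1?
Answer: 11527/42 ≈ 274.45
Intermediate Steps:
c = -9 (c = -8 - 1 = -9)
g = 1/14 (g = -(-1)/(2*7) = -⅙*(-3/7) = 1/14 ≈ 0.071429)
V(b) = 1/14 - b
h(O) = -7/3 (h(O) = -7/3 + (-9*0 + 0)/3 = -7/3 + (0 + 0)/3 = -7/3 + (⅓)*0 = -7/3 + 0 = -7/3)
V(9)*(-31) + h(-4) = (1/14 - 1*9)*(-31) - 7/3 = (1/14 - 9)*(-31) - 7/3 = -125/14*(-31) - 7/3 = 3875/14 - 7/3 = 11527/42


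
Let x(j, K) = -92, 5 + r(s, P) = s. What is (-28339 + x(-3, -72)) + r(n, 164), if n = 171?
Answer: -28265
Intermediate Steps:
r(s, P) = -5 + s
(-28339 + x(-3, -72)) + r(n, 164) = (-28339 - 92) + (-5 + 171) = -28431 + 166 = -28265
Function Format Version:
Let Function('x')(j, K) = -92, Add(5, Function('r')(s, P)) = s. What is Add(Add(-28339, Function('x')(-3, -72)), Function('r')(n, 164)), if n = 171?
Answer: -28265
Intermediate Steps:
Function('r')(s, P) = Add(-5, s)
Add(Add(-28339, Function('x')(-3, -72)), Function('r')(n, 164)) = Add(Add(-28339, -92), Add(-5, 171)) = Add(-28431, 166) = -28265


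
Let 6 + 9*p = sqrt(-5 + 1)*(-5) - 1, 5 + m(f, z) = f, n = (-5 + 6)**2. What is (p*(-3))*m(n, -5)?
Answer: -28/3 - 40*I/3 ≈ -9.3333 - 13.333*I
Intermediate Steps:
n = 1 (n = 1**2 = 1)
m(f, z) = -5 + f
p = -7/9 - 10*I/9 (p = -2/3 + (sqrt(-5 + 1)*(-5) - 1)/9 = -2/3 + (sqrt(-4)*(-5) - 1)/9 = -2/3 + ((2*I)*(-5) - 1)/9 = -2/3 + (-10*I - 1)/9 = -2/3 + (-1 - 10*I)/9 = -2/3 + (-1/9 - 10*I/9) = -7/9 - 10*I/9 ≈ -0.77778 - 1.1111*I)
(p*(-3))*m(n, -5) = ((-7/9 - 10*I/9)*(-3))*(-5 + 1) = (7/3 + 10*I/3)*(-4) = -28/3 - 40*I/3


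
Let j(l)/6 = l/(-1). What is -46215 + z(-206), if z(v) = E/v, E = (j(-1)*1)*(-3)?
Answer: -4760136/103 ≈ -46215.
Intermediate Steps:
j(l) = -6*l (j(l) = 6*(l/(-1)) = 6*(l*(-1)) = 6*(-l) = -6*l)
E = -18 (E = (-6*(-1)*1)*(-3) = (6*1)*(-3) = 6*(-3) = -18)
z(v) = -18/v
-46215 + z(-206) = -46215 - 18/(-206) = -46215 - 18*(-1/206) = -46215 + 9/103 = -4760136/103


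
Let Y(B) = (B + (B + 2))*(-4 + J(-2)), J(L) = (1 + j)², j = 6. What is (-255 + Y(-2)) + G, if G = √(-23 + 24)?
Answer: -344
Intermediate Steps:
G = 1 (G = √1 = 1)
J(L) = 49 (J(L) = (1 + 6)² = 7² = 49)
Y(B) = 90 + 90*B (Y(B) = (B + (B + 2))*(-4 + 49) = (B + (2 + B))*45 = (2 + 2*B)*45 = 90 + 90*B)
(-255 + Y(-2)) + G = (-255 + (90 + 90*(-2))) + 1 = (-255 + (90 - 180)) + 1 = (-255 - 90) + 1 = -345 + 1 = -344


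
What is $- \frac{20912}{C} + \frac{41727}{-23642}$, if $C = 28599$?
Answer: $- \frac{1687751977}{676137558} \approx -2.4962$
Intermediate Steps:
$- \frac{20912}{C} + \frac{41727}{-23642} = - \frac{20912}{28599} + \frac{41727}{-23642} = \left(-20912\right) \frac{1}{28599} + 41727 \left(- \frac{1}{23642}\right) = - \frac{20912}{28599} - \frac{41727}{23642} = - \frac{1687751977}{676137558}$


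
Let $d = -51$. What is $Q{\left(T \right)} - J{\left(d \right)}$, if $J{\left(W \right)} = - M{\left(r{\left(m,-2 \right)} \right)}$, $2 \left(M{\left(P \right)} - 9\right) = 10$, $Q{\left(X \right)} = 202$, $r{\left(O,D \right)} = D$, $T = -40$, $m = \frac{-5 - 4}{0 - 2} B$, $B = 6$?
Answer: $216$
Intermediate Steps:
$m = 27$ ($m = \frac{-5 - 4}{0 - 2} \cdot 6 = - \frac{9}{-2} \cdot 6 = \left(-9\right) \left(- \frac{1}{2}\right) 6 = \frac{9}{2} \cdot 6 = 27$)
$M{\left(P \right)} = 14$ ($M{\left(P \right)} = 9 + \frac{1}{2} \cdot 10 = 9 + 5 = 14$)
$J{\left(W \right)} = -14$ ($J{\left(W \right)} = \left(-1\right) 14 = -14$)
$Q{\left(T \right)} - J{\left(d \right)} = 202 - -14 = 202 + 14 = 216$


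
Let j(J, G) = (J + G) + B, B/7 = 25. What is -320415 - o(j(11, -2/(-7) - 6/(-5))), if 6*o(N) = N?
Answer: -33646856/105 ≈ -3.2045e+5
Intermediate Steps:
B = 175 (B = 7*25 = 175)
j(J, G) = 175 + G + J (j(J, G) = (J + G) + 175 = (G + J) + 175 = 175 + G + J)
o(N) = N/6
-320415 - o(j(11, -2/(-7) - 6/(-5))) = -320415 - (175 + (-2/(-7) - 6/(-5)) + 11)/6 = -320415 - (175 + (-2*(-1/7) - 6*(-1/5)) + 11)/6 = -320415 - (175 + (2/7 + 6/5) + 11)/6 = -320415 - (175 + 52/35 + 11)/6 = -320415 - 6562/(6*35) = -320415 - 1*3281/105 = -320415 - 3281/105 = -33646856/105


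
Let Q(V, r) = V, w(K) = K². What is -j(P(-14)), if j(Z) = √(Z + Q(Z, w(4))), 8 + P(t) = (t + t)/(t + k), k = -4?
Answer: -2*I*√29/3 ≈ -3.5901*I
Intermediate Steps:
P(t) = -8 + 2*t/(-4 + t) (P(t) = -8 + (t + t)/(t - 4) = -8 + (2*t)/(-4 + t) = -8 + 2*t/(-4 + t))
j(Z) = √2*√Z (j(Z) = √(Z + Z) = √(2*Z) = √2*√Z)
-j(P(-14)) = -√2*√(2*(16 - 3*(-14))/(-4 - 14)) = -√2*√(2*(16 + 42)/(-18)) = -√2*√(2*(-1/18)*58) = -√2*√(-58/9) = -√2*I*√58/3 = -2*I*√29/3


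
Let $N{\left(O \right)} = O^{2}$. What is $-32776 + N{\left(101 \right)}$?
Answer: $-22575$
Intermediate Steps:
$-32776 + N{\left(101 \right)} = -32776 + 101^{2} = -32776 + 10201 = -22575$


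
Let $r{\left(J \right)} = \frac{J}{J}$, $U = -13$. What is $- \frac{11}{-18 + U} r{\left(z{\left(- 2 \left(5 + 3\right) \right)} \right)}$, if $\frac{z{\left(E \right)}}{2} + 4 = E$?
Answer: $\frac{11}{31} \approx 0.35484$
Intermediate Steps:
$z{\left(E \right)} = -8 + 2 E$
$r{\left(J \right)} = 1$
$- \frac{11}{-18 + U} r{\left(z{\left(- 2 \left(5 + 3\right) \right)} \right)} = - \frac{11}{-18 - 13} \cdot 1 = - \frac{11}{-31} \cdot 1 = \left(-11\right) \left(- \frac{1}{31}\right) 1 = \frac{11}{31} \cdot 1 = \frac{11}{31}$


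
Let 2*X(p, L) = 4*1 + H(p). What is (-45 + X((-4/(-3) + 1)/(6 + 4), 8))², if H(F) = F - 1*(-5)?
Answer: 5870929/3600 ≈ 1630.8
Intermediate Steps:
H(F) = 5 + F (H(F) = F + 5 = 5 + F)
X(p, L) = 9/2 + p/2 (X(p, L) = (4*1 + (5 + p))/2 = (4 + (5 + p))/2 = (9 + p)/2 = 9/2 + p/2)
(-45 + X((-4/(-3) + 1)/(6 + 4), 8))² = (-45 + (9/2 + ((-4/(-3) + 1)/(6 + 4))/2))² = (-45 + (9/2 + ((-4*(-⅓) + 1)/10)/2))² = (-45 + (9/2 + ((4/3 + 1)*(⅒))/2))² = (-45 + (9/2 + ((7/3)*(⅒))/2))² = (-45 + (9/2 + (½)*(7/30)))² = (-45 + (9/2 + 7/60))² = (-45 + 277/60)² = (-2423/60)² = 5870929/3600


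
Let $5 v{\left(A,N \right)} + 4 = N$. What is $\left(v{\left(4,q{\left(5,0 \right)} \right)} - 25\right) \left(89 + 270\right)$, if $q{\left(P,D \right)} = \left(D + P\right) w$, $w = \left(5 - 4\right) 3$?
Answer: $- \frac{40926}{5} \approx -8185.2$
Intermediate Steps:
$w = 3$ ($w = 1 \cdot 3 = 3$)
$q{\left(P,D \right)} = 3 D + 3 P$ ($q{\left(P,D \right)} = \left(D + P\right) 3 = 3 D + 3 P$)
$v{\left(A,N \right)} = - \frac{4}{5} + \frac{N}{5}$
$\left(v{\left(4,q{\left(5,0 \right)} \right)} - 25\right) \left(89 + 270\right) = \left(\left(- \frac{4}{5} + \frac{3 \cdot 0 + 3 \cdot 5}{5}\right) - 25\right) \left(89 + 270\right) = \left(\left(- \frac{4}{5} + \frac{0 + 15}{5}\right) - 25\right) 359 = \left(\left(- \frac{4}{5} + \frac{1}{5} \cdot 15\right) - 25\right) 359 = \left(\left(- \frac{4}{5} + 3\right) - 25\right) 359 = \left(\frac{11}{5} - 25\right) 359 = \left(- \frac{114}{5}\right) 359 = - \frac{40926}{5}$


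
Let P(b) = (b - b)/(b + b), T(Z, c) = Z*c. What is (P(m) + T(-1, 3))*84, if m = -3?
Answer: -252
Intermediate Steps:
P(b) = 0 (P(b) = 0/((2*b)) = 0*(1/(2*b)) = 0)
(P(m) + T(-1, 3))*84 = (0 - 1*3)*84 = (0 - 3)*84 = -3*84 = -252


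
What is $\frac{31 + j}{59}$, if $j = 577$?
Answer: $\frac{608}{59} \approx 10.305$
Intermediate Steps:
$\frac{31 + j}{59} = \frac{31 + 577}{59} = \frac{1}{59} \cdot 608 = \frac{608}{59}$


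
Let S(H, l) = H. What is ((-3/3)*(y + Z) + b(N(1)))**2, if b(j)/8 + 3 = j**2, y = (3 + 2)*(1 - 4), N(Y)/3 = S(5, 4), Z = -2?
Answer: 3214849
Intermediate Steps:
N(Y) = 15 (N(Y) = 3*5 = 15)
y = -15 (y = 5*(-3) = -15)
b(j) = -24 + 8*j**2
((-3/3)*(y + Z) + b(N(1)))**2 = ((-3/3)*(-15 - 2) + (-24 + 8*15**2))**2 = (-3*1/3*(-17) + (-24 + 8*225))**2 = (-1*(-17) + (-24 + 1800))**2 = (17 + 1776)**2 = 1793**2 = 3214849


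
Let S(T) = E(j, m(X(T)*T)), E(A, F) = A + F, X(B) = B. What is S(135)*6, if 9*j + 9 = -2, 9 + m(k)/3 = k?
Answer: 983642/3 ≈ 3.2788e+5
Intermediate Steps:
m(k) = -27 + 3*k
j = -11/9 (j = -1 + (1/9)*(-2) = -1 - 2/9 = -11/9 ≈ -1.2222)
S(T) = -254/9 + 3*T**2 (S(T) = -11/9 + (-27 + 3*(T*T)) = -11/9 + (-27 + 3*T**2) = -254/9 + 3*T**2)
S(135)*6 = (-254/9 + 3*135**2)*6 = (-254/9 + 3*18225)*6 = (-254/9 + 54675)*6 = (491821/9)*6 = 983642/3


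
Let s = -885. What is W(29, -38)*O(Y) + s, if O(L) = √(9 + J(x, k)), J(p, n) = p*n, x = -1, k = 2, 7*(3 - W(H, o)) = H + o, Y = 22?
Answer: -885 + 30*√7/7 ≈ -873.66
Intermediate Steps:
W(H, o) = 3 - H/7 - o/7 (W(H, o) = 3 - (H + o)/7 = 3 + (-H/7 - o/7) = 3 - H/7 - o/7)
J(p, n) = n*p
O(L) = √7 (O(L) = √(9 + 2*(-1)) = √(9 - 2) = √7)
W(29, -38)*O(Y) + s = (3 - ⅐*29 - ⅐*(-38))*√7 - 885 = (3 - 29/7 + 38/7)*√7 - 885 = 30*√7/7 - 885 = -885 + 30*√7/7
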